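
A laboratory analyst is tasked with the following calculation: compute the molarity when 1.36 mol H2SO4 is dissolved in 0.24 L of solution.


M = n/V = 1.36/0.24 = 5.667 mol/L

5.667 M


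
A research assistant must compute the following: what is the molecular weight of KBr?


M(KBr) = 1×39.1 + 1×79.9
= 39.1 + 79.9
= 119.0 g/mol

119.0 g/mol


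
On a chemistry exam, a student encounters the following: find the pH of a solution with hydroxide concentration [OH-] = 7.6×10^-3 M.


pOH = -log10([OH-]) = -log10(7.6×10^-3)
= 3 - log10(7.6) = 2.12
pH = 14 - pOH = 14 - 2.12 = 11.88

11.88


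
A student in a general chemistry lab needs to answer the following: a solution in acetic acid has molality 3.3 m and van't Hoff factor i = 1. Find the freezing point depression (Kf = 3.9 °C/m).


ΔTf = Kf × m × i
= 3.9 × 3.3 × 1
= 12.87 °C

12.87 °C


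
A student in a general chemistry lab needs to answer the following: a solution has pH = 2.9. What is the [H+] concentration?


[H+] = 10^(-pH) = 10^(-2.9)
= 1.26×10^-3 M

1.26×10^-3 M


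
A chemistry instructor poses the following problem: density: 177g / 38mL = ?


ρ = mass/volume
= 177/38
= 4.658 g/mL

4.658 g/mL


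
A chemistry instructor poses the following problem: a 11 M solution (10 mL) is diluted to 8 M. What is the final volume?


C1V1 = C2V2
11 × 10 = 8 × V2
V2 = 110/8 = 13.75 mL

13.75 mL


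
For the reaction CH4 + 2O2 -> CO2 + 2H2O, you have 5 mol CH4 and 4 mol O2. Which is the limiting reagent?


Mole ratio available / coefficient:
  CH4: 5/1 = 5.000
  O2: 4/2 = 2.000
Smaller ratio is limiting.

O2


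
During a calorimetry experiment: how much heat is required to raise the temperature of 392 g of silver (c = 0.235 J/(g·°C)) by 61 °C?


q = mcΔT = 392 × 0.235 × 61
= 5619.32 J

5619.32 J


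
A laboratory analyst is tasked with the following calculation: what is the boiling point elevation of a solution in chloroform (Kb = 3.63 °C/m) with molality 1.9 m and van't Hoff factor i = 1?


ΔTb = Kb × m × i
= 3.63 × 1.9 × 1
= 6.897 °C

6.897 °C


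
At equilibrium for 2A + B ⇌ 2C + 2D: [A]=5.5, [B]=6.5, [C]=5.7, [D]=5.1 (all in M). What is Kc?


Kc = [C]^2[D]^2/([A]^2[B])
= (5.7^2 × 5.1^2)/(5.5^2 × 6.5^1)
= 845.0649/196.625
= 4.298

4.298


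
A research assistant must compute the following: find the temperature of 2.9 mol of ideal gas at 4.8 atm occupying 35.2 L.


PV = nRT  (R = 0.08206 L·atm/(mol·K))
T = PV/(nR) = 4.8×35.2/(2.9×0.08206)
= 168.96/0.237974
= 709.99 K

709.99 K


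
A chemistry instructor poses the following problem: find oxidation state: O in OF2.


F is always -1; 2(-1) + x = 0, so O = +2
Oxidation number: +2

+2


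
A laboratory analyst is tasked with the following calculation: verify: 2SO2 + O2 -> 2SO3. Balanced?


Equation: 2SO2 + O2 -> 2SO3
Check atoms: O: 6=6, S: 2=2
Balanced

Yes, balanced


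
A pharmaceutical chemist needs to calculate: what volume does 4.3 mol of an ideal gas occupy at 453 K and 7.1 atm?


PV = nRT  (R = 0.08206 L·atm/(mol·K))
V = nRT/P = 4.3×0.08206×453/7.1
= 22.513 L

22.513 L


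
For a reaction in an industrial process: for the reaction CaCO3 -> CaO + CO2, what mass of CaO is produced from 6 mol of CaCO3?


Mole ratio CaO:CaCO3 = 1:1
n(CaO) = 6 × 1/1 = 6.000 mol
mass = 6.000 × 56.08 = 336.48 g

336.48 g


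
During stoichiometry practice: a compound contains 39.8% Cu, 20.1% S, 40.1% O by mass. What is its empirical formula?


Assume 100 g sample. Moles of each element:
  Cu: 39.8/63.55 = 0.626 mol
  S: 20.1/32.07 = 0.627 mol
  O: 40.1/16.0 = 2.506 mol
Divide by smallest (0.626):
  Cu: 0.626/0.626 = 1.0
  S: 0.627/0.626 = 1.0
  O: 2.506/0.626 = 4.0
Empirical formula: CuSO4

CuSO4


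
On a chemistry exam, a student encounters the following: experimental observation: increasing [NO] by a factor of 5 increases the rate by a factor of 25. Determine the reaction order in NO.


rate ∝ [NO]^n
5^n = 25 → n = 2
Order in NO: 2

2


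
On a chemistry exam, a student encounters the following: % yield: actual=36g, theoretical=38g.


% yield = actual/theoretical × 100
= 36/38 × 100
= 94.74%

94.74%


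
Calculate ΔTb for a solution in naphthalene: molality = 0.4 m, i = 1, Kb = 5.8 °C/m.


ΔTb = Kb × m × i
= 5.8 × 0.4 × 1
= 2.32 °C

2.32 °C


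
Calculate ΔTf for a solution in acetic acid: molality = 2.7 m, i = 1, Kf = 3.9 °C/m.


ΔTf = Kf × m × i
= 3.9 × 2.7 × 1
= 10.53 °C

10.53 °C


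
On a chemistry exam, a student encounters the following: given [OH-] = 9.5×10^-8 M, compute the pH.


pOH = -log10([OH-]) = -log10(9.5×10^-8)
= 8 - log10(9.5) = 7.02
pH = 14 - pOH = 14 - 7.02 = 6.98

6.98


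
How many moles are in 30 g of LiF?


M(LiF) = 25.94 g/mol
n = mass/M = 30/25.94 = 1.1565 mol

1.1565 mol


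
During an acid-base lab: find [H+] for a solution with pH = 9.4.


[H+] = 10^(-pH) = 10^(-9.4)
= 3.98×10^-10 M

3.98×10^-10 M


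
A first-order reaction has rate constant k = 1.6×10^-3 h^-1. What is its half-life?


t½ = ln2/k = 0.693147/(1.6×10^-3 h^-1)
= 433.2 h

433.2 h


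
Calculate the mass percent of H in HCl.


M(HCl) = 1×1.008 + 1×35.45 = 36.458 g/mol
Mass of H = 1 × 1.008 = 1.008 g/mol
% H = 1.008/36.458 × 100 = 2.76%

2.76%


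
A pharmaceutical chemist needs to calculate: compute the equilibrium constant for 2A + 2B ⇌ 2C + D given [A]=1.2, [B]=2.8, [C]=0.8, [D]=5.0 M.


Kc = [C]^2[D]/([A]^2[B]^2)
= (0.8^2 × 5.0^1)/(1.2^2 × 2.8^2)
= 3.2/11.2896
= 0.2834

0.2834


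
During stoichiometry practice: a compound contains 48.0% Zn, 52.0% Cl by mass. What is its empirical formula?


Assume 100 g sample. Moles of each element:
  Zn: 48.0/65.38 = 0.734 mol
  Cl: 52.0/35.45 = 1.467 mol
Divide by smallest (0.734):
  Zn: 0.734/0.734 = 1.0
  Cl: 1.467/0.734 = 2.0
Empirical formula: ZnCl2

ZnCl2


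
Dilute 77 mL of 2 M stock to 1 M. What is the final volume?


C1V1 = C2V2
2 × 77 = 1 × V2
V2 = 154/1 = 154.0 mL

154.0 mL


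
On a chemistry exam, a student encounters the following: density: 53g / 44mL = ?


ρ = mass/volume
= 53/44
= 1.205 g/mL

1.205 g/mL


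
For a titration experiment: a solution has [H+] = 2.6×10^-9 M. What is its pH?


pH = -log10([H+]) = -log10(2.6×10^-9)
= 9 - log10(2.6)
= 9 - 0.41
= 8.59

8.59


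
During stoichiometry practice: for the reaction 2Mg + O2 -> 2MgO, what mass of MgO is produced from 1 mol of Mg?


Mole ratio MgO:Mg = 2:2
n(MgO) = 1 × 2/2 = 1.000 mol
mass = 1.000 × 40.31 = 40.31 g

40.31 g


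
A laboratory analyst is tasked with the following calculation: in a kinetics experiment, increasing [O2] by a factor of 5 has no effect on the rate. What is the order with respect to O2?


rate ∝ [O2]^n
rate ∝ [O2]^0
Order in O2: 0

0


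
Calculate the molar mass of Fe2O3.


M(Fe2O3) = 2×55.85 + 3×16.0
= 111.7 + 48.0
= 159.7 g/mol

159.7 g/mol


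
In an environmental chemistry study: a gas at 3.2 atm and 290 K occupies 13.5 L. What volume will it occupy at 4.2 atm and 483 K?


P1V1/T1 = P2V2/T2
V2 = P1V1T2/(T1P2)
= 3.2×13.5×483/(290×4.2)
= 17.131 L

17.131 L


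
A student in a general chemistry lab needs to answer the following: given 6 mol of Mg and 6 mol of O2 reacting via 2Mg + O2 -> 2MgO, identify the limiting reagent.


Mole ratio available / coefficient:
  Mg: 6/2 = 3.000
  O2: 6/1 = 6.000
Smaller ratio is limiting.

Mg


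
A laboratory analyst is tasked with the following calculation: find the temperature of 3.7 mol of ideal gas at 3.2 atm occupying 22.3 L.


PV = nRT  (R = 0.08206 L·atm/(mol·K))
T = PV/(nR) = 3.2×22.3/(3.7×0.08206)
= 71.36/0.303622
= 235.03 K

235.03 K


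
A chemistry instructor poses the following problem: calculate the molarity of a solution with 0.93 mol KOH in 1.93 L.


M = n/V = 0.93/1.93 = 0.482 mol/L

0.482 M


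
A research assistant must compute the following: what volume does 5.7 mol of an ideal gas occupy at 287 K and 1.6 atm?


PV = nRT  (R = 0.08206 L·atm/(mol·K))
V = nRT/P = 5.7×0.08206×287/1.6
= 83.901 L

83.901 L


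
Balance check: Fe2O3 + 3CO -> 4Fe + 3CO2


Equation: Fe2O3 + 3CO -> 4Fe + 3CO2
Check atoms: C: 3=3, Fe: 2≠4, O: 6=6
Not balanced

No, not balanced


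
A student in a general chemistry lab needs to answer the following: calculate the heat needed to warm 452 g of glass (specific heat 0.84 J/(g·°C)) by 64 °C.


q = mcΔT = 452 × 0.84 × 64
= 24299.52 J

24299.52 J


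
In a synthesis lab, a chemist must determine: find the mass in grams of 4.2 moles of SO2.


M(SO2) = 64.07 g/mol
mass = n × M = 4.2 × 64.07 = 269.09 g

269.09 g


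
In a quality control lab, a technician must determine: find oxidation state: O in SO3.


O is usually -2
Oxidation number: -2

-2


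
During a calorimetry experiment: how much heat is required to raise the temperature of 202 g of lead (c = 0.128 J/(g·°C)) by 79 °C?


q = mcΔT = 202 × 0.128 × 79
= 2042.62 J

2042.62 J


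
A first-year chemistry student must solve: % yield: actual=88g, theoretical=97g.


% yield = actual/theoretical × 100
= 88/97 × 100
= 90.72%

90.72%


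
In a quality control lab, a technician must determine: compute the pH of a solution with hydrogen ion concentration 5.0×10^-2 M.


pH = -log10([H+]) = -log10(5.0×10^-2)
= 2 - log10(5.0)
= 2 - 0.7
= 1.3

1.3


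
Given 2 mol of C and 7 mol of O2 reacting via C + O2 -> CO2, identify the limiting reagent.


Mole ratio available / coefficient:
  C: 2/1 = 2.000
  O2: 7/1 = 7.000
Smaller ratio is limiting.

C


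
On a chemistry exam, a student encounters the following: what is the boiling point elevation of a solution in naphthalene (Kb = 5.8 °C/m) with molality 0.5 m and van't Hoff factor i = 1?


ΔTb = Kb × m × i
= 5.8 × 0.5 × 1
= 2.9 °C

2.9 °C


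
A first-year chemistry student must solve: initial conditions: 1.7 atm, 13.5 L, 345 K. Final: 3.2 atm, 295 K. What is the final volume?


P1V1/T1 = P2V2/T2
V2 = P1V1T2/(T1P2)
= 1.7×13.5×295/(345×3.2)
= 6.132 L

6.132 L


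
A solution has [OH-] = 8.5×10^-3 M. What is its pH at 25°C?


pOH = -log10([OH-]) = -log10(8.5×10^-3)
= 3 - log10(8.5) = 2.07
pH = 14 - pOH = 14 - 2.07 = 11.93

11.93


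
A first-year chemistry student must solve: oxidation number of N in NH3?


x + 3(+1) = 0, so x = -3
Oxidation number: -3

-3


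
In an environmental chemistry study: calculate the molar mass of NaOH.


M(NaOH) = 1×22.99 + 1×16.0 + 1×1.008
= 22.99 + 16.0 + 1.01
= 40.0 g/mol

40.0 g/mol


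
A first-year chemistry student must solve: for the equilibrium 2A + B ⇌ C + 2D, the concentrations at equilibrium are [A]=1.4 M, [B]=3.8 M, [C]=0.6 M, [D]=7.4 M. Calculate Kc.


Kc = [C][D]^2/([A]^2[B])
= (0.6^1 × 7.4^2)/(1.4^2 × 3.8^1)
= 32.856/7.448
= 4.411

4.411


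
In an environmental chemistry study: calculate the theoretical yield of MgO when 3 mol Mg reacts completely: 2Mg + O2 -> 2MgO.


Mole ratio MgO:Mg = 2:2
n(MgO) = 3 × 2/2 = 3.000 mol
mass = 3.000 × 40.31 = 120.93 g

120.93 g


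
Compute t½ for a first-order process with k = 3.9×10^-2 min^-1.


t½ = ln2/k = 0.693147/(3.9×10^-2 min^-1)
= 17.77 min

17.77 min


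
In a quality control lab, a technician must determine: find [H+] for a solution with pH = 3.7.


[H+] = 10^(-pH) = 10^(-3.7)
= 2.0×10^-4 M

2.0×10^-4 M


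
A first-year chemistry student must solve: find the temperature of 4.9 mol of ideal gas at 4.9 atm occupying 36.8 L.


PV = nRT  (R = 0.08206 L·atm/(mol·K))
T = PV/(nR) = 4.9×36.8/(4.9×0.08206)
= 180.32/0.402094
= 448.45 K

448.45 K


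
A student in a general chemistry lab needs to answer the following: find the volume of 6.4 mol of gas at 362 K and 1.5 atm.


PV = nRT  (R = 0.08206 L·atm/(mol·K))
V = nRT/P = 6.4×0.08206×362/1.5
= 126.744 L

126.744 L


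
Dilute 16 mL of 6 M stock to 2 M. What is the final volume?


C1V1 = C2V2
6 × 16 = 2 × V2
V2 = 96/2 = 48.0 mL

48.0 mL


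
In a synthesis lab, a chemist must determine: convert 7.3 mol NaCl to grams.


M(NaCl) = 58.44 g/mol
mass = n × M = 7.3 × 58.44 = 426.61 g

426.61 g


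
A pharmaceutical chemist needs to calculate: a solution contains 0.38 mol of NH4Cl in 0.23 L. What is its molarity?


M = n/V = 0.38/0.23 = 1.652 mol/L

1.652 M


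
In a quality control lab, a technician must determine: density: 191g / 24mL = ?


ρ = mass/volume
= 191/24
= 7.958 g/mL

7.958 g/mL


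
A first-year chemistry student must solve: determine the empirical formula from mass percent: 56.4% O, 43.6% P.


Assume 100 g sample. Moles of each element:
  O: 56.4/16.0 = 3.525 mol
  P: 43.6/30.97 = 1.408 mol
Divide by smallest (1.408):
  O: 3.525/1.408 = 2.5
  P: 1.408/1.408 = 1.0
Multiply all ratios by 2 to obtain whole numbers.
Empirical formula: P2O5

P2O5


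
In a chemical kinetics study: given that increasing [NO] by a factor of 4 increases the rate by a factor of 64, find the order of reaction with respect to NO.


rate ∝ [NO]^n
4^n = 64 → n = 3
Order in NO: 3

3


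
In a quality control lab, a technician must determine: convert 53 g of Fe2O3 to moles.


M(Fe2O3) = 159.7 g/mol
n = mass/M = 53/159.7 = 0.3319 mol

0.3319 mol


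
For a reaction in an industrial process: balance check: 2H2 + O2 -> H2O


Equation: 2H2 + O2 -> H2O
Check atoms: H: 4≠2, O: 2≠1
Not balanced

No, not balanced


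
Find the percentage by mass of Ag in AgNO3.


M(AgNO3) = 1×107.87 + 1×14.01 + 3×16.0 = 169.88 g/mol
Mass of Ag = 1 × 107.87 = 107.87 g/mol
% Ag = 107.87/169.88 × 100 = 63.50%

63.50%


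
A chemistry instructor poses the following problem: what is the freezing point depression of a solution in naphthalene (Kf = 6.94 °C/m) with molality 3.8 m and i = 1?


ΔTf = Kf × m × i
= 6.94 × 3.8 × 1
= 26.372 °C

26.372 °C


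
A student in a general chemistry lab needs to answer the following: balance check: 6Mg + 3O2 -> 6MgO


Equation: 6Mg + 3O2 -> 6MgO
Check atoms: Mg: 6=6, O: 6=6
Balanced

Yes, balanced


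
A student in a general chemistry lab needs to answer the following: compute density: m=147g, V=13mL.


ρ = mass/volume
= 147/13
= 11.308 g/mL

11.308 g/mL


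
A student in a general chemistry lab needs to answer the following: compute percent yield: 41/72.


% yield = actual/theoretical × 100
= 41/72 × 100
= 56.94%

56.94%


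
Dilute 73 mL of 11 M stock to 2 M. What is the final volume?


C1V1 = C2V2
11 × 73 = 2 × V2
V2 = 803/2 = 401.5 mL

401.5 mL


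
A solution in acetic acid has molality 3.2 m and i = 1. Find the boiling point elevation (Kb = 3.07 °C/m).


ΔTb = Kb × m × i
= 3.07 × 3.2 × 1
= 9.824 °C

9.824 °C


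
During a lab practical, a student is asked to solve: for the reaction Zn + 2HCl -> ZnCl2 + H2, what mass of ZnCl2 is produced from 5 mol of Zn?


Mole ratio ZnCl2:Zn = 1:1
n(ZnCl2) = 5 × 1/1 = 5.000 mol
mass = 5.000 × 136.28 = 681.4 g

681.4 g


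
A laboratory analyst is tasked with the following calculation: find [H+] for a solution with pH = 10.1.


[H+] = 10^(-pH) = 10^(-10.1)
= 7.94×10^-11 M

7.94×10^-11 M


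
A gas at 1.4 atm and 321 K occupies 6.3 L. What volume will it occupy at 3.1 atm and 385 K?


P1V1/T1 = P2V2/T2
V2 = P1V1T2/(T1P2)
= 1.4×6.3×385/(321×3.1)
= 3.412 L

3.412 L


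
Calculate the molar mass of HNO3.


M(HNO3) = 1×1.008 + 1×14.01 + 3×16.0
= 1.01 + 14.01 + 48.0
= 63.02 g/mol

63.02 g/mol


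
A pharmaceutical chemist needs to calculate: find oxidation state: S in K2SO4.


2(+1) + x + 4(-2) = 0, so x = +6
Oxidation number: +6

+6


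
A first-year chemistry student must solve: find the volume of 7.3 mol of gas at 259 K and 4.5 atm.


PV = nRT  (R = 0.08206 L·atm/(mol·K))
V = nRT/P = 7.3×0.08206×259/4.5
= 34.478 L

34.478 L


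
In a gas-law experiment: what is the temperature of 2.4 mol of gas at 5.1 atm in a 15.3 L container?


PV = nRT  (R = 0.08206 L·atm/(mol·K))
T = PV/(nR) = 5.1×15.3/(2.4×0.08206)
= 78.03/0.196944
= 396.20 K

396.20 K


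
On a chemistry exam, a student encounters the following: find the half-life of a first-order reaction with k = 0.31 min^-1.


t½ = ln2/k = 0.693147/(0.31 min^-1)
= 2.236 min

2.236 min


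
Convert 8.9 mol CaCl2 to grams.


M(CaCl2) = 110.98 g/mol
mass = n × M = 8.9 × 110.98 = 987.72 g

987.72 g


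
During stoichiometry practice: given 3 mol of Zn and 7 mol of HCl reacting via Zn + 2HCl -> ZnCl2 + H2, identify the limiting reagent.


Mole ratio available / coefficient:
  Zn: 3/1 = 3.000
  HCl: 7/2 = 3.500
Smaller ratio is limiting.

Zn


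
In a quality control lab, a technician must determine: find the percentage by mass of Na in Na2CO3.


M(Na2CO3) = 2×22.99 + 1×12.01 + 3×16.0 = 105.99 g/mol
Mass of Na = 2 × 22.99 = 45.98 g/mol
% Na = 45.98/105.99 × 100 = 43.38%

43.38%


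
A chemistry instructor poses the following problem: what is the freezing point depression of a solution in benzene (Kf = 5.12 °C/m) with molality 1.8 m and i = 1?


ΔTf = Kf × m × i
= 5.12 × 1.8 × 1
= 9.216 °C

9.216 °C


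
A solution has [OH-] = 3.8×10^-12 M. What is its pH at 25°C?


pOH = -log10([OH-]) = -log10(3.8×10^-12)
= 12 - log10(3.8) = 11.42
pH = 14 - pOH = 14 - 11.42 = 2.58

2.58


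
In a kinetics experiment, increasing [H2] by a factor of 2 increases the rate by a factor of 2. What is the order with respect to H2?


rate ∝ [H2]^n
2^n = 2 → n = 1
Order in H2: 1

1


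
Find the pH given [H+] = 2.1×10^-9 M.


pH = -log10([H+]) = -log10(2.1×10^-9)
= 9 - log10(2.1)
= 9 - 0.32
= 8.68

8.68


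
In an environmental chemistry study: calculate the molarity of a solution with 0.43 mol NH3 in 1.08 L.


M = n/V = 0.43/1.08 = 0.398 mol/L

0.398 M


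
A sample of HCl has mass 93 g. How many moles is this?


M(HCl) = 36.46 g/mol
n = mass/M = 93/36.46 = 2.5507 mol

2.5507 mol


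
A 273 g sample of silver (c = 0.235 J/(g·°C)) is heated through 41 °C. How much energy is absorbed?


q = mcΔT = 273 × 0.235 × 41
= 2630.36 J

2630.36 J


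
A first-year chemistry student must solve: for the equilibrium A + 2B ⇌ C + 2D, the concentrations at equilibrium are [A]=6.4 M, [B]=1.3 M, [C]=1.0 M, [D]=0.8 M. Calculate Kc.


Kc = [C][D]^2/([A][B]^2)
= (1.0^1 × 0.8^2)/(6.4^1 × 1.3^2)
= 0.64/10.816
= 0.05917

0.05917


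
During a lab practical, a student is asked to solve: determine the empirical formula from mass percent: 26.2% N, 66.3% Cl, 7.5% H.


Assume 100 g sample. Moles of each element:
  N: 26.2/14.01 = 1.87 mol
  Cl: 66.3/35.45 = 1.87 mol
  H: 7.5/1.008 = 7.44 mol
Divide by smallest (1.87):
  N: 1.87/1.87 = 1.0
  Cl: 1.87/1.87 = 1.0
  H: 7.44/1.87 = 3.98
Empirical formula: NH4Cl

NH4Cl


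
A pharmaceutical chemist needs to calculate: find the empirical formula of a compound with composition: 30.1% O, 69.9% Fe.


Assume 100 g sample. Moles of each element:
  O: 30.1/16.0 = 1.881 mol
  Fe: 69.9/55.85 = 1.252 mol
Divide by smallest (1.252):
  O: 1.881/1.252 = 1.5
  Fe: 1.252/1.252 = 1.0
Multiply all ratios by 2 to obtain whole numbers.
Empirical formula: Fe2O3

Fe2O3


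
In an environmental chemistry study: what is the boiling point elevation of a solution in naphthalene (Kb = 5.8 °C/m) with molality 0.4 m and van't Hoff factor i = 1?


ΔTb = Kb × m × i
= 5.8 × 0.4 × 1
= 2.32 °C

2.32 °C


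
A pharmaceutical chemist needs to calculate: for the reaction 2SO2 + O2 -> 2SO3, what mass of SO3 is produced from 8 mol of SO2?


Mole ratio SO3:SO2 = 2:2
n(SO3) = 8 × 2/2 = 8.000 mol
mass = 8.000 × 80.07 = 640.56 g

640.56 g


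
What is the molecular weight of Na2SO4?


M(Na2SO4) = 2×22.99 + 1×32.07 + 4×16.0
= 45.98 + 32.07 + 64.0
= 142.05 g/mol

142.05 g/mol


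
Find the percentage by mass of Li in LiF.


M(LiF) = 1×6.94 + 1×19.0 = 25.94 g/mol
Mass of Li = 1 × 6.94 = 6.94 g/mol
% Li = 6.94/25.94 × 100 = 26.75%

26.75%


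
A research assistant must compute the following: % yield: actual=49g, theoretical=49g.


% yield = actual/theoretical × 100
= 49/49 × 100
= 100.0%

100.0%


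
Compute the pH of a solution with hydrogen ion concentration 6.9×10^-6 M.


pH = -log10([H+]) = -log10(6.9×10^-6)
= 6 - log10(6.9)
= 6 - 0.84
= 5.16

5.16


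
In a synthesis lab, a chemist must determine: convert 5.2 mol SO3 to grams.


M(SO3) = 80.07 g/mol
mass = n × M = 5.2 × 80.07 = 416.36 g

416.36 g


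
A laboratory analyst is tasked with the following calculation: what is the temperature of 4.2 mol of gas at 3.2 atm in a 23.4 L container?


PV = nRT  (R = 0.08206 L·atm/(mol·K))
T = PV/(nR) = 3.2×23.4/(4.2×0.08206)
= 74.88/0.344652
= 217.26 K

217.26 K


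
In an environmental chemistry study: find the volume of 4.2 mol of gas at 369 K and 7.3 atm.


PV = nRT  (R = 0.08206 L·atm/(mol·K))
V = nRT/P = 4.2×0.08206×369/7.3
= 17.421 L

17.421 L


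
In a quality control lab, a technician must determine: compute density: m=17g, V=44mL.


ρ = mass/volume
= 17/44
= 0.386 g/mL

0.386 g/mL


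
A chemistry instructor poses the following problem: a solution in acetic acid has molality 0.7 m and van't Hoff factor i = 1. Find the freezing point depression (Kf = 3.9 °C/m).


ΔTf = Kf × m × i
= 3.9 × 0.7 × 1
= 2.73 °C

2.73 °C


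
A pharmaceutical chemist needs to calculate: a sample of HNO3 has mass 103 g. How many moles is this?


M(HNO3) = 63.02 g/mol
n = mass/M = 103/63.02 = 1.6344 mol

1.6344 mol


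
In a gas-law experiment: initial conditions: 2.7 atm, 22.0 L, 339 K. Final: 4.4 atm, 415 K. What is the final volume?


P1V1/T1 = P2V2/T2
V2 = P1V1T2/(T1P2)
= 2.7×22.0×415/(339×4.4)
= 16.527 L

16.527 L


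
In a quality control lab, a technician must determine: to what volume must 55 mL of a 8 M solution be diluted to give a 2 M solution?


C1V1 = C2V2
8 × 55 = 2 × V2
V2 = 440/2 = 220.0 mL

220.0 mL


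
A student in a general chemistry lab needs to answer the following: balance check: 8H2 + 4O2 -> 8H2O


Equation: 8H2 + 4O2 -> 8H2O
Check atoms: H: 16=16, O: 8=8
Balanced

Yes, balanced


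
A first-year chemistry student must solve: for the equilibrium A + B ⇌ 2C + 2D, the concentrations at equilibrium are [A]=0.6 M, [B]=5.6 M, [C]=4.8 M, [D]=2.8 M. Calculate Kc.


Kc = [C]^2[D]^2/([A][B])
= (4.8^2 × 2.8^2)/(0.6^1 × 5.6^1)
= 180.6336/3.36
= 53.76

53.76


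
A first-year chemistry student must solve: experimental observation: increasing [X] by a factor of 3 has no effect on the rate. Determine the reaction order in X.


rate ∝ [X]^n
rate ∝ [X]^0
Order in X: 0

0


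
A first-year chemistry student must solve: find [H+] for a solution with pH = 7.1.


[H+] = 10^(-pH) = 10^(-7.1)
= 7.94×10^-8 M

7.94×10^-8 M


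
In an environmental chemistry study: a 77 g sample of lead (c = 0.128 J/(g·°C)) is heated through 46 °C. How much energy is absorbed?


q = mcΔT = 77 × 0.128 × 46
= 453.38 J

453.38 J


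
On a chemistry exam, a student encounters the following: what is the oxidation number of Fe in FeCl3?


x + 3(-1) = 0, so x = +3
Oxidation number: +3

+3


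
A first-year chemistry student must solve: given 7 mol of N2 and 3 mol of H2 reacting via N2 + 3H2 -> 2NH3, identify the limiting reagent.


Mole ratio available / coefficient:
  N2: 7/1 = 7.000
  H2: 3/3 = 1.000
Smaller ratio is limiting.

H2


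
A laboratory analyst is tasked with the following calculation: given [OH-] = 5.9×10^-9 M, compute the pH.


pOH = -log10([OH-]) = -log10(5.9×10^-9)
= 9 - log10(5.9) = 8.23
pH = 14 - pOH = 14 - 8.23 = 5.77

5.77


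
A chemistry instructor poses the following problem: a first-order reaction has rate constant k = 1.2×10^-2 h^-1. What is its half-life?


t½ = ln2/k = 0.693147/(1.2×10^-2 h^-1)
= 57.76 h

57.76 h


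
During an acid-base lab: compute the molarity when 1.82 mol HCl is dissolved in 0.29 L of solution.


M = n/V = 1.82/0.29 = 6.276 mol/L

6.276 M


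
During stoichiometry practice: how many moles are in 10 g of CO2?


M(CO2) = 44.01 g/mol
n = mass/M = 10/44.01 = 0.2272 mol

0.2272 mol


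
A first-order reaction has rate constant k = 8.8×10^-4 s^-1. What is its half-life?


t½ = ln2/k = 0.693147/(8.8×10^-4 s^-1)
= 787.7 s

787.7 s


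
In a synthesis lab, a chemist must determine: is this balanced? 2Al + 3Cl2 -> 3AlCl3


Equation: 2Al + 3Cl2 -> 3AlCl3
Check atoms: Al: 2≠3, Cl: 6≠9
Not balanced

No, not balanced


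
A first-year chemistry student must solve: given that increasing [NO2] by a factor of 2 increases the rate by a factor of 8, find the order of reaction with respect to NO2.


rate ∝ [NO2]^n
2^n = 8 → n = 3
Order in NO2: 3

3


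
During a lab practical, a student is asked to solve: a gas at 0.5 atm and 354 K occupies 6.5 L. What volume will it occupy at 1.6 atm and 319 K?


P1V1/T1 = P2V2/T2
V2 = P1V1T2/(T1P2)
= 0.5×6.5×319/(354×1.6)
= 1.83 L

1.83 L


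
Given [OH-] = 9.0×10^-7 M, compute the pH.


pOH = -log10([OH-]) = -log10(9.0×10^-7)
= 7 - log10(9.0) = 6.05
pH = 14 - pOH = 14 - 6.05 = 7.95

7.95


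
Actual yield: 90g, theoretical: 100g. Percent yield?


% yield = actual/theoretical × 100
= 90/100 × 100
= 90.0%

90.0%


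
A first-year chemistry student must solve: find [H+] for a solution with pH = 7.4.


[H+] = 10^(-pH) = 10^(-7.4)
= 3.98×10^-8 M

3.98×10^-8 M


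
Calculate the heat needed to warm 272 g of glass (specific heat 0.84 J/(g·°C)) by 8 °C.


q = mcΔT = 272 × 0.84 × 8
= 1827.84 J

1827.84 J


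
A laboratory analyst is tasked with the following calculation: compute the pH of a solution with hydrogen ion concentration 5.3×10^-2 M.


pH = -log10([H+]) = -log10(5.3×10^-2)
= 2 - log10(5.3)
= 2 - 0.72
= 1.28

1.28


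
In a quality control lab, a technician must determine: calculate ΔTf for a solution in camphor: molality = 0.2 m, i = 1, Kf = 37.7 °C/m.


ΔTf = Kf × m × i
= 37.7 × 0.2 × 1
= 7.54 °C

7.54 °C


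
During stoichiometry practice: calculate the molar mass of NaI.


M(NaI) = 1×22.99 + 1×126.9
= 22.99 + 126.9
= 149.89 g/mol

149.89 g/mol


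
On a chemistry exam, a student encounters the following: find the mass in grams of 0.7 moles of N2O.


M(N2O) = 44.02 g/mol
mass = n × M = 0.7 × 44.02 = 30.81 g

30.81 g


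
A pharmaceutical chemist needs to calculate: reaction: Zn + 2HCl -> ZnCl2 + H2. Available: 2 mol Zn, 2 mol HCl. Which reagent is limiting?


Mole ratio available / coefficient:
  Zn: 2/1 = 2.000
  HCl: 2/2 = 1.000
Smaller ratio is limiting.

HCl


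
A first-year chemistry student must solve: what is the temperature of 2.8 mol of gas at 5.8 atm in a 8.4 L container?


PV = nRT  (R = 0.08206 L·atm/(mol·K))
T = PV/(nR) = 5.8×8.4/(2.8×0.08206)
= 48.72/0.229768
= 212.04 K

212.04 K


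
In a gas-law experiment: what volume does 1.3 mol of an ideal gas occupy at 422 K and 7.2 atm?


PV = nRT  (R = 0.08206 L·atm/(mol·K))
V = nRT/P = 1.3×0.08206×422/7.2
= 6.253 L

6.253 L


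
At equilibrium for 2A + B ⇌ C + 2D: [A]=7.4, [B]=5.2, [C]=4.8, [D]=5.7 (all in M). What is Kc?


Kc = [C][D]^2/([A]^2[B])
= (4.8^1 × 5.7^2)/(7.4^2 × 5.2^1)
= 155.952/284.752
= 0.5477

0.5477


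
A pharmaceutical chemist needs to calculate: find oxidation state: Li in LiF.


Group 1 metal: +1
Oxidation number: +1

+1


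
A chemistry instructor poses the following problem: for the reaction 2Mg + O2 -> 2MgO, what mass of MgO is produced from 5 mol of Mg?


Mole ratio MgO:Mg = 2:2
n(MgO) = 5 × 2/2 = 5.000 mol
mass = 5.000 × 40.31 = 201.55 g

201.55 g


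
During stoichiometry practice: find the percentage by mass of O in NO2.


M(NO2) = 1×14.01 + 2×16.0 = 46.01 g/mol
Mass of O = 2 × 16.0 = 32.00 g/mol
% O = 32.00/46.01 × 100 = 69.55%

69.55%


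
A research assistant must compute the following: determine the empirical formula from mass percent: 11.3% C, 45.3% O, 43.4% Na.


Assume 100 g sample. Moles of each element:
  C: 11.3/12.01 = 0.941 mol
  O: 45.3/16.0 = 2.831 mol
  Na: 43.4/22.99 = 1.888 mol
Divide by smallest (0.941):
  C: 0.941/0.941 = 1.0
  O: 2.831/0.941 = 3.01
  Na: 1.888/0.941 = 2.01
Empirical formula: Na2CO3

Na2CO3


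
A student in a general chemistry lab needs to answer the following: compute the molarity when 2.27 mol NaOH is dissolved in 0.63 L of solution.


M = n/V = 2.27/0.63 = 3.603 mol/L

3.603 M


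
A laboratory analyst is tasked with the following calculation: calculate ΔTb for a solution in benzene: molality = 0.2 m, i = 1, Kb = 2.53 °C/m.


ΔTb = Kb × m × i
= 2.53 × 0.2 × 1
= 0.506 °C

0.506 °C


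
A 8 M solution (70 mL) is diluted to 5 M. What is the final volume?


C1V1 = C2V2
8 × 70 = 5 × V2
V2 = 560/5 = 112.0 mL

112.0 mL


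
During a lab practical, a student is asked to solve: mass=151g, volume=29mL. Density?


ρ = mass/volume
= 151/29
= 5.207 g/mL

5.207 g/mL


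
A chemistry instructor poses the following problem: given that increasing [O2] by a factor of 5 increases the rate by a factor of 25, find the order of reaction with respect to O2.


rate ∝ [O2]^n
5^n = 25 → n = 2
Order in O2: 2

2


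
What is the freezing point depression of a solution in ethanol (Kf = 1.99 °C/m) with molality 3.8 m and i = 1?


ΔTf = Kf × m × i
= 1.99 × 3.8 × 1
= 7.562 °C

7.562 °C


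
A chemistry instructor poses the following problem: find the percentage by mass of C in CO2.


M(CO2) = 1×12.01 + 2×16.0 = 44.01 g/mol
Mass of C = 1 × 12.01 = 12.01 g/mol
% C = 12.01/44.01 × 100 = 27.29%

27.29%


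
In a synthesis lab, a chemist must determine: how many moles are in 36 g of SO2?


M(SO2) = 64.07 g/mol
n = mass/M = 36/64.07 = 0.5619 mol

0.5619 mol


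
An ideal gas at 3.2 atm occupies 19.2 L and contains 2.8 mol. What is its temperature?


PV = nRT  (R = 0.08206 L·atm/(mol·K))
T = PV/(nR) = 3.2×19.2/(2.8×0.08206)
= 61.44/0.229768
= 267.40 K

267.40 K


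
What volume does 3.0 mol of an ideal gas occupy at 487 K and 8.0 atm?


PV = nRT  (R = 0.08206 L·atm/(mol·K))
V = nRT/P = 3.0×0.08206×487/8.0
= 14.986 L

14.986 L


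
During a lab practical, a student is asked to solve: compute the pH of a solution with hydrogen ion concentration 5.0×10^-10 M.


pH = -log10([H+]) = -log10(5.0×10^-10)
= 10 - log10(5.0)
= 10 - 0.7
= 9.3

9.3


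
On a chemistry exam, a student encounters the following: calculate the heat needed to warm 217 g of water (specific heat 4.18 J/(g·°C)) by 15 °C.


q = mcΔT = 217 × 4.18 × 15
= 13605.90 J

13605.90 J


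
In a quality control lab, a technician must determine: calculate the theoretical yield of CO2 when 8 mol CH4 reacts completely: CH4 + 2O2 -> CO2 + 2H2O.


Mole ratio CO2:CH4 = 1:1
n(CO2) = 8 × 1/1 = 8.000 mol
mass = 8.000 × 44.01 = 352.08 g

352.08 g


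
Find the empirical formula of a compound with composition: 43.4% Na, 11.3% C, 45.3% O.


Assume 100 g sample. Moles of each element:
  Na: 43.4/22.99 = 1.888 mol
  C: 11.3/12.01 = 0.941 mol
  O: 45.3/16.0 = 2.831 mol
Divide by smallest (0.941):
  Na: 1.888/0.941 = 2.01
  C: 0.941/0.941 = 1.0
  O: 2.831/0.941 = 3.01
Empirical formula: Na2CO3

Na2CO3


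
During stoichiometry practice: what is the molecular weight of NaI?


M(NaI) = 1×22.99 + 1×126.9
= 22.99 + 126.9
= 149.89 g/mol

149.89 g/mol


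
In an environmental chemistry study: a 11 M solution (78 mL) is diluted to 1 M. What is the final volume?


C1V1 = C2V2
11 × 78 = 1 × V2
V2 = 858/1 = 858.0 mL

858.0 mL


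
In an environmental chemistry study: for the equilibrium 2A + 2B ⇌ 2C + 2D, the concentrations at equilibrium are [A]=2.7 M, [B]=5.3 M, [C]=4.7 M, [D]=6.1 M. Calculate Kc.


Kc = [C]^2[D]^2/([A]^2[B]^2)
= (4.7^2 × 6.1^2)/(2.7^2 × 5.3^2)
= 821.9689/204.7761
= 4.014

4.014


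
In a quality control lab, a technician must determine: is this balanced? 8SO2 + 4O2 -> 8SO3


Equation: 8SO2 + 4O2 -> 8SO3
Check atoms: O: 24=24, S: 8=8
Balanced

Yes, balanced


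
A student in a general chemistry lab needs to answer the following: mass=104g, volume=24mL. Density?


ρ = mass/volume
= 104/24
= 4.333 g/mL

4.333 g/mL


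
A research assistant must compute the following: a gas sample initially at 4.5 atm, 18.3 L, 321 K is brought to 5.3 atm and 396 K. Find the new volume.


P1V1/T1 = P2V2/T2
V2 = P1V1T2/(T1P2)
= 4.5×18.3×396/(321×5.3)
= 19.168 L

19.168 L


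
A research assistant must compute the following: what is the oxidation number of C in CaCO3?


(+2) + x + 3(-2) = 0, so x = +4
Oxidation number: +4

+4


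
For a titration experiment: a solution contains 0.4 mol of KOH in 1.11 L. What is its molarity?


M = n/V = 0.4/1.11 = 0.360 mol/L

0.360 M


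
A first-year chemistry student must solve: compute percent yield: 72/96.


% yield = actual/theoretical × 100
= 72/96 × 100
= 75.0%

75.0%


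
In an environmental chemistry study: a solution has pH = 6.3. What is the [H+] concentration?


[H+] = 10^(-pH) = 10^(-6.3)
= 5.01×10^-7 M

5.01×10^-7 M


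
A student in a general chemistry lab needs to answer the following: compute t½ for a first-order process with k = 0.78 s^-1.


t½ = ln2/k = 0.693147/(0.78 s^-1)
= 0.8887 s

0.8887 s


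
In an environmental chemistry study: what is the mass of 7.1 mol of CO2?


M(CO2) = 44.01 g/mol
mass = n × M = 7.1 × 44.01 = 312.47 g

312.47 g


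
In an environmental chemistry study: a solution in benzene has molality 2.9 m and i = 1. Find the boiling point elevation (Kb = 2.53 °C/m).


ΔTb = Kb × m × i
= 2.53 × 2.9 × 1
= 7.337 °C

7.337 °C


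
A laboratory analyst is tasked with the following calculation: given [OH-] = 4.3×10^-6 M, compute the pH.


pOH = -log10([OH-]) = -log10(4.3×10^-6)
= 6 - log10(4.3) = 5.37
pH = 14 - pOH = 14 - 5.37 = 8.63

8.63


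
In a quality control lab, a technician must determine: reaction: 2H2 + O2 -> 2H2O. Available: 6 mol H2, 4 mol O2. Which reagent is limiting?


Mole ratio available / coefficient:
  H2: 6/2 = 3.000
  O2: 4/1 = 4.000
Smaller ratio is limiting.

H2


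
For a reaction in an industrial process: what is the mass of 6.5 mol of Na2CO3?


M(Na2CO3) = 105.99 g/mol
mass = n × M = 6.5 × 105.99 = 688.94 g

688.94 g


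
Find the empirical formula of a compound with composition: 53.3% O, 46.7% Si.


Assume 100 g sample. Moles of each element:
  O: 53.3/16.0 = 3.331 mol
  Si: 46.7/28.09 = 1.663 mol
Divide by smallest (1.663):
  O: 3.331/1.663 = 2.0
  Si: 1.663/1.663 = 1.0
Empirical formula: SiO2

SiO2


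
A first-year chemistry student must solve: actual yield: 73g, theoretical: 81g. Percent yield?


% yield = actual/theoretical × 100
= 73/81 × 100
= 90.12%

90.12%


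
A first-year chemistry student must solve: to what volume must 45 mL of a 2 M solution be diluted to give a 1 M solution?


C1V1 = C2V2
2 × 45 = 1 × V2
V2 = 90/1 = 90.0 mL

90.0 mL


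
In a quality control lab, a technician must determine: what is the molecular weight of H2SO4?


M(H2SO4) = 2×1.008 + 1×32.07 + 4×16.0
= 2.02 + 32.07 + 64.0
= 98.09 g/mol

98.09 g/mol


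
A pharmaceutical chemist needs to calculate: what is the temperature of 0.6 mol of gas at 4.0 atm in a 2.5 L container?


PV = nRT  (R = 0.08206 L·atm/(mol·K))
T = PV/(nR) = 4.0×2.5/(0.6×0.08206)
= 10.00/0.049236
= 203.10 K

203.10 K


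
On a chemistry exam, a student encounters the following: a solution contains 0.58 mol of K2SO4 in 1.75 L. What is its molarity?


M = n/V = 0.58/1.75 = 0.331 mol/L

0.331 M


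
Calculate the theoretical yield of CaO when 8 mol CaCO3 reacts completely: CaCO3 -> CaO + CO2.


Mole ratio CaO:CaCO3 = 1:1
n(CaO) = 8 × 1/1 = 8.000 mol
mass = 8.000 × 56.08 = 448.64 g

448.64 g


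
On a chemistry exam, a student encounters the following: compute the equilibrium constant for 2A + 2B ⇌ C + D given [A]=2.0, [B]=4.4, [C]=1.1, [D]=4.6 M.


Kc = [C][D]/([A]^2[B]^2)
= (1.1^1 × 4.6^1)/(2.0^2 × 4.4^2)
= 5.06/77.44
= 0.06534

0.06534


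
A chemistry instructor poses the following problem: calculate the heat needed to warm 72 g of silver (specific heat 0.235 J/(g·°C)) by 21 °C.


q = mcΔT = 72 × 0.235 × 21
= 355.32 J

355.32 J


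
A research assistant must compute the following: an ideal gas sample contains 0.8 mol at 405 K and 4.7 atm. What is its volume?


PV = nRT  (R = 0.08206 L·atm/(mol·K))
V = nRT/P = 0.8×0.08206×405/4.7
= 5.657 L

5.657 L


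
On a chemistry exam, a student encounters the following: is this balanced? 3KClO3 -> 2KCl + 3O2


Equation: 3KClO3 -> 2KCl + 3O2
Check atoms: Cl: 3≠2, K: 3≠2, O: 9≠6
Not balanced

No, not balanced


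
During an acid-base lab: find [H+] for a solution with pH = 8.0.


[H+] = 10^(-pH) = 10^(-8.0)
= 1.0×10^-8 M

1.0×10^-8 M


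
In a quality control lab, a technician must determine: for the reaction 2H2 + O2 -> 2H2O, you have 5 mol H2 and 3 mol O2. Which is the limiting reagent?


Mole ratio available / coefficient:
  H2: 5/2 = 2.500
  O2: 3/1 = 3.000
Smaller ratio is limiting.

H2


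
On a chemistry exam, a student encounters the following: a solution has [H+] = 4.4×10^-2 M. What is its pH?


pH = -log10([H+]) = -log10(4.4×10^-2)
= 2 - log10(4.4)
= 2 - 0.64
= 1.36

1.36


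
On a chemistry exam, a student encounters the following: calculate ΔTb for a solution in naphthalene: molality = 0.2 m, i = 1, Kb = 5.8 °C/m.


ΔTb = Kb × m × i
= 5.8 × 0.2 × 1
= 1.16 °C

1.16 °C


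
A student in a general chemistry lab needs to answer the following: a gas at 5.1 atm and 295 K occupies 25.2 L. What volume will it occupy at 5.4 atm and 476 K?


P1V1/T1 = P2V2/T2
V2 = P1V1T2/(T1P2)
= 5.1×25.2×476/(295×5.4)
= 38.403 L

38.403 L


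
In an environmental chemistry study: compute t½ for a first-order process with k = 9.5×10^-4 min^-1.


t½ = ln2/k = 0.693147/(9.5×10^-4 min^-1)
= 729.6 min

729.6 min


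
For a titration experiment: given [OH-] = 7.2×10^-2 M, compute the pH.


pOH = -log10([OH-]) = -log10(7.2×10^-2)
= 2 - log10(7.2) = 1.14
pH = 14 - pOH = 14 - 1.14 = 12.86

12.86


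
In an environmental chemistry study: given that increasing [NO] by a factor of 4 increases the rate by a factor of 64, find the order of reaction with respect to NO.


rate ∝ [NO]^n
4^n = 64 → n = 3
Order in NO: 3

3


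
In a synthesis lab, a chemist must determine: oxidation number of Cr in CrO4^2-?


x + 4(-2) = -2, so x = +6
Oxidation number: +6

+6


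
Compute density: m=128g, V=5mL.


ρ = mass/volume
= 128/5
= 25.6 g/mL

25.6 g/mL


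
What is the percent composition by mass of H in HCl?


M(HCl) = 1×1.008 + 1×35.45 = 36.458 g/mol
Mass of H = 1 × 1.008 = 1.008 g/mol
% H = 1.008/36.458 × 100 = 2.76%

2.76%


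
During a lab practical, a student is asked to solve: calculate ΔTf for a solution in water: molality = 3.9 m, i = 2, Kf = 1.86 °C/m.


ΔTf = Kf × m × i
= 1.86 × 3.9 × 2
= 14.508 °C

14.508 °C


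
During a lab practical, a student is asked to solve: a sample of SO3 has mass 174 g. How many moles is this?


M(SO3) = 80.07 g/mol
n = mass/M = 174/80.07 = 2.1731 mol

2.1731 mol


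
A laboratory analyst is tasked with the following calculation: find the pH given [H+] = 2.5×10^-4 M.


pH = -log10([H+]) = -log10(2.5×10^-4)
= 4 - log10(2.5)
= 4 - 0.4
= 3.6

3.6


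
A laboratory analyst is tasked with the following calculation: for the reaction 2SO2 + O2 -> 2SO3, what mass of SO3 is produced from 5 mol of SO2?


Mole ratio SO3:SO2 = 2:2
n(SO3) = 5 × 2/2 = 5.000 mol
mass = 5.000 × 80.07 = 400.35 g

400.35 g
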